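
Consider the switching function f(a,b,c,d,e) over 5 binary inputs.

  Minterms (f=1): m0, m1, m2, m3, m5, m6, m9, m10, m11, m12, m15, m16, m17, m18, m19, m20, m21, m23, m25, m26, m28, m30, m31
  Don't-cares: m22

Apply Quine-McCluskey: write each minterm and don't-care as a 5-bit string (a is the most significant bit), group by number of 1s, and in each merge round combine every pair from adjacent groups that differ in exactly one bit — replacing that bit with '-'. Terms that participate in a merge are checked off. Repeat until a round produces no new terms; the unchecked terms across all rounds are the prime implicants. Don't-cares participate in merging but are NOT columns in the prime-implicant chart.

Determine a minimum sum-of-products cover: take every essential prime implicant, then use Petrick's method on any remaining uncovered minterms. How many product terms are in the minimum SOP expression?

9

size-2^0 implicants → 00000(✓)  00001(✓)  00010(✓)  00011(✓)  00101(✓)  00110(✓)  01001(✓)  01010(✓)  01011(✓)  01100(✓)  01111(✓)  10000(✓)  10001(✓)  10010(✓)  10011(✓)  10100(✓)  10101(✓)  10110(✓)  10111(✓)  11001(✓)  11010(✓)  11100(✓)  11110(✓)  11111(✓)
size-2^1 implicants → -0000(✓)  -0001(✓)  -0010(✓)  -0011(✓)  -0101(✓)  -0110(✓)  -1001(✓)  -1010(✓)  -1100  -1111  0-001(✓)  0-010(✓)  0-011(✓)  00-01(✓)  00-10(✓)  000-0(✓)  000-1(✓)  0000-(✓)  0001-(✓)  01-11  010-1(✓)  0101-(✓)  1-001(✓)  1-010(✓)  1-100(✓)  1-110(✓)  1-111(✓)  10-00(✓)  10-01(✓)  10-10(✓)  10-11(✓)  100-0(✓)  100-1(✓)  1000-(✓)  1001-(✓)  101-0(✓)  101-1(✓)  1010-(✓)  1011-(✓)  11-10(✓)  111-0(✓)  1111-(✓)
size-2^2 implicants → --001  --010  -0-01  -0-10  -00-0(✓)  -00-1(✓)  -000-(✓)  -001-(✓)  0-0-1  0-01-  000--(✓)  1--10  1-1-0  1-11-  10--0(✓)  10--1(✓)  10-0-(✓)  10-1-(✓)  100--(✓)  101--(✓)
size-2^3 implicants → -00--  10---
Unchecked terms (primes): --001, --010, -0-01, -0-10, -00--, -1100, -1111, 0-0-1, 0-01-, 01-11, 1--10, 1-1-0, 1-11-, 10---
Minterm coverage:
  m0 ⊆ -00-- [E]
  m1 ⊆ --001,-0-01,-00--,0-0-1
  m2 ⊆ --010,-0-10,-00--,0-01-
  m3 ⊆ -00--,0-0-1,0-01-
  m5 ⊆ -0-01 [E]
  m6 ⊆ -0-10 [E]
  m9 ⊆ --001,0-0-1
  m10 ⊆ --010,0-01-
  m11 ⊆ 0-0-1,0-01-,01-11
  m12 ⊆ -1100 [E]
  m15 ⊆ -1111,01-11
  m16 ⊆ -00--,10---
  m17 ⊆ --001,-0-01,-00--,10---
  m18 ⊆ --010,-0-10,-00--,1--10,10---
  m19 ⊆ -00--,10---
  m20 ⊆ 1-1-0,10---
  m21 ⊆ -0-01,10---
  m23 ⊆ 1-11-,10---
  m25 ⊆ --001 [E]
  m26 ⊆ --010,1--10
  m28 ⊆ -1100,1-1-0
  m30 ⊆ 1--10,1-1-0,1-11-
  m31 ⊆ -1111,1-11-
E = {--001, -0-01, -0-10, -00--, -1100}
Petrick residual → --010, 01-11, 1-1-0, 1-11-
Cover = c'd'e + c'de' + b'd'e + b'de' + b'c' + bcd'e' + a'bde + ace' + acd  |cover|=9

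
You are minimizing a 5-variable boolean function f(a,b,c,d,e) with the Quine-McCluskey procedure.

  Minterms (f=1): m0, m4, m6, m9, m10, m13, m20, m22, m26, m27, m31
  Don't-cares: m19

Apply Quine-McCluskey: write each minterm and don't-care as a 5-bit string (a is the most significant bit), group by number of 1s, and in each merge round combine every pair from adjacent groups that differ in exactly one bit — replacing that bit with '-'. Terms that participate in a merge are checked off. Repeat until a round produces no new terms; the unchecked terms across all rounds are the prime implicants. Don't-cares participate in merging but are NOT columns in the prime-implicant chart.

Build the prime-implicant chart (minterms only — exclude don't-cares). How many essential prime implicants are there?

5

[col 0] 00000*, 00100*, 00110*, 01001*, 01010*, 01101*, 10011*, 10100*, 10110*, 11010*, 11011*, 11111*
[col 1] -0100*, -0110*, -1010, 00-00, 001-0*, 01-01, 1-011, 101-0*, 11-11, 1101-
[col 2] -01-0
Prime implicants: -01-0, -1010, 00-00, 01-01, 1-011, 11-11, 1101-
PI chart (minterm → PIs covering it):
  0 | 00-00  (sole → essential)
  4 | -01-0,00-00
  6 | -01-0  (sole → essential)
  9 | 01-01  (sole → essential)
  10 | -1010  (sole → essential)
  13 | 01-01  (sole → essential)
  20 | -01-0  (sole → essential)
  22 | -01-0  (sole → essential)
  26 | -1010,1101-
  27 | 1-011,11-11,1101-
  31 | 11-11  (sole → essential)
Essential prime implicants: -01-0, -1010, 00-00, 01-01, 11-11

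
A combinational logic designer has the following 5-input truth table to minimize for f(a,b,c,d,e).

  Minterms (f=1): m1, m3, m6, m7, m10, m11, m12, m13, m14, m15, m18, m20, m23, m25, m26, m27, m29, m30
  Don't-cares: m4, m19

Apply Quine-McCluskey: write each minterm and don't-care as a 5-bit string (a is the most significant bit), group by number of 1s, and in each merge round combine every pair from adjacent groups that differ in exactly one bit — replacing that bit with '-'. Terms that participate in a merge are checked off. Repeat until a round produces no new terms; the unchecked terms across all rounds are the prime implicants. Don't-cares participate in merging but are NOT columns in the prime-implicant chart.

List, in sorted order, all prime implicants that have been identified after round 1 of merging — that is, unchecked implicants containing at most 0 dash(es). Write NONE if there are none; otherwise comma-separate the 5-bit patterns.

NONE

size-2^0 implicants → 00001(✓)  00011(✓)  00100(✓)  00110(✓)  00111(✓)  01010(✓)  01011(✓)  01100(✓)  01101(✓)  01110(✓)  01111(✓)  10010(✓)  10011(✓)  10100(✓)  10111(✓)  11001(✓)  11010(✓)  11011(✓)  11101(✓)  11110(✓)
size-2^1 implicants → -0011(✓)  -0100  -0111(✓)  -1010(✓)  -1011(✓)  -1101  -1110(✓)  0-011(✓)  0-100(✓)  0-110(✓)  0-111(✓)  00-11(✓)  000-1  001-0(✓)  0011-(✓)  01-10(✓)  01-11(✓)  0101-(✓)  011-0(✓)  011-1(✓)  0110-(✓)  0111-(✓)  1-010(✓)  1-011(✓)  10-11(✓)  1001-(✓)  11-01  11-10(✓)  110-1  1101-(✓)
size-2^2 implicants → --011  -0-11  -1-10  -101-  0--11  0-1-0  0-11-  01-1-  011--  1-01-
Unchecked terms (primes): --011, -0-11, -0100, -1-10, -101-, -1101, 0--11, 0-1-0, 0-11-, 000-1, 01-1-, 011--, 1-01-, 11-01, 110-1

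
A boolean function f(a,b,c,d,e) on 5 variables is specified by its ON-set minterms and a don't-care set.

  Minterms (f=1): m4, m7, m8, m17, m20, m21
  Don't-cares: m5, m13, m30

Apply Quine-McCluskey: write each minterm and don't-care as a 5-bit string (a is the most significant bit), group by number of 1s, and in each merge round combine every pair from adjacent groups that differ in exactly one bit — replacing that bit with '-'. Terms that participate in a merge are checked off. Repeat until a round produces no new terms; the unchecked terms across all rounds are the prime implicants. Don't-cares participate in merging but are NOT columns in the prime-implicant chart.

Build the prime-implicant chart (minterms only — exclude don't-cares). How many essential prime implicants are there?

4

[col 0] 00100*, 00101*, 00111*, 01000, 01101*, 10001*, 10100*, 10101*, 11110
[col 1] -0100*, -0101*, 0-101, 001-1, 0010-*, 10-01, 1010-*
[col 2] -010-
Prime implicants: -010-, 0-101, 001-1, 01000, 10-01, 11110
PI chart (minterm → PIs covering it):
  4 | -010-  (sole → essential)
  7 | 001-1  (sole → essential)
  8 | 01000  (sole → essential)
  17 | 10-01  (sole → essential)
  20 | -010-  (sole → essential)
  21 | -010-,10-01
Essential prime implicants: -010-, 001-1, 01000, 10-01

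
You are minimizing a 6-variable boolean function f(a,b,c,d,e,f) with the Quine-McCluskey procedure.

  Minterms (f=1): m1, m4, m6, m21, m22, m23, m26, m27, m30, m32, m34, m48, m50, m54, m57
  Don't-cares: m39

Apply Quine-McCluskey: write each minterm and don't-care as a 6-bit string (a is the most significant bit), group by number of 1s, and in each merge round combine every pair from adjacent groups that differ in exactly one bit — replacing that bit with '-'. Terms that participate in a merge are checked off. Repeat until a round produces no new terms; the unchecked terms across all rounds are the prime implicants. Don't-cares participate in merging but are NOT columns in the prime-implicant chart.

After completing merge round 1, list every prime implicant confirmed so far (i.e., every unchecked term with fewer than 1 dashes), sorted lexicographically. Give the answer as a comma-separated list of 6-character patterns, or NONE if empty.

000001, 100111, 111001

Round 0: 000001 000100✓ 000110✓ 010101✓ 010110✓ 010111✓ 011010✓ 011011✓ 011110✓ 100000✓ 100010✓ 100111 110000✓ 110010✓ 110110✓ 111001
Round 1: -10110 0-0110 0001-0 01-110 0101-1 01011- 011-10 01101- 1-0000✓ 1-0010✓ 1000-0✓ 110-10 1100-0✓
Round 2: 1-00-0
PIs = {-10110, 0-0110, 000001, 0001-0, 01-110, 0101-1, 01011-, 011-10, 01101-, 1-00-0, 100111, 110-10, 111001}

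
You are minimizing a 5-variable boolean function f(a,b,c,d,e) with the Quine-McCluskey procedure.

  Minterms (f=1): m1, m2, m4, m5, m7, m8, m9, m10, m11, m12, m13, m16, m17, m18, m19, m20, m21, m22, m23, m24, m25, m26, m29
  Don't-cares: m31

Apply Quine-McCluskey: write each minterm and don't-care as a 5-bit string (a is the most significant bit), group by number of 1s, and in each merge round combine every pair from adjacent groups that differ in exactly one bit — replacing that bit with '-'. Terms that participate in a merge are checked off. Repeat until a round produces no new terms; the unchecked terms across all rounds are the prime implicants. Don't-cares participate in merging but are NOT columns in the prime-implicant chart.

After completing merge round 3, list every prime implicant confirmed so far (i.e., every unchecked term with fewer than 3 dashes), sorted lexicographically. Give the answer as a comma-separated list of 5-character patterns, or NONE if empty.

[col 0] 00001*, 00010*, 00100*, 00101*, 00111*, 01000*, 01001*, 01010*, 01011*, 01100*, 01101*, 10000*, 10001*, 10010*, 10011*, 10100*, 10101*, 10110*, 10111*, 11000*, 11001*, 11010*, 11101*, 11111*
[col 1] -0001*, -0010*, -0100*, -0101*, -0111*, -1000*, -1001*, -1010*, -1101*, 0-001*, 0-010*, 0-100*, 0-101*, 00-01*, 001-1*, 0010-*, 01-00*, 01-01*, 010-0*, 010-1*, 0100-*, 0101-*, 0110-*, 1-000*, 1-001*, 1-010*, 1-101*, 1-111*, 10-00*, 10-01*, 10-10*, 10-11*, 100-0*, 100-1*, 1000-*, 1001-*, 101-0*, 101-1*, 1010-*, 1011-*, 11-01*, 110-0*, 1100-*, 111-1*
[col 2] --001*, --010, --101*, -0-01*, -01-1, -010-, -1-01*, -10-0, -100-, 0--01*, 0-10-, 01-0-, 010--, 1--01*, 1-0-0, 1-00-, 1-1-1, 10--0*, 10--1*, 10-0-*, 10-1-*, 100--*, 101--*
[col 3] ---01, 10---
Prime implicants: ---01, --010, -01-1, -010-, -10-0, -100-, 0-10-, 01-0-, 010--, 1-0-0, 1-00-, 1-1-1, 10---

--010, -01-1, -010-, -10-0, -100-, 0-10-, 01-0-, 010--, 1-0-0, 1-00-, 1-1-1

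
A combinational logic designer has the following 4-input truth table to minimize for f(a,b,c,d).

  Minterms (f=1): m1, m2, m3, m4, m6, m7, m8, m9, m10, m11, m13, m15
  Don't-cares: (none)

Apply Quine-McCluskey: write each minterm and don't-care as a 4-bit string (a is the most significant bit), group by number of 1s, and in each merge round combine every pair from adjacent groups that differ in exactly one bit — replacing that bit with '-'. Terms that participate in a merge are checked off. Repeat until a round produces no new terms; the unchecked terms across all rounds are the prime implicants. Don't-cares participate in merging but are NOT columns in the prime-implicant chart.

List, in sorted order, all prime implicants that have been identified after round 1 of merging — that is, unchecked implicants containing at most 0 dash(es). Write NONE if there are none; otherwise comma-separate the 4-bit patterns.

NONE

size-2^0 implicants → 0001(✓)  0010(✓)  0011(✓)  0100(✓)  0110(✓)  0111(✓)  1000(✓)  1001(✓)  1010(✓)  1011(✓)  1101(✓)  1111(✓)
size-2^1 implicants → -001(✓)  -010(✓)  -011(✓)  -111(✓)  0-10(✓)  0-11(✓)  00-1(✓)  001-(✓)  01-0  011-(✓)  1-01(✓)  1-11(✓)  10-0(✓)  10-1(✓)  100-(✓)  101-(✓)  11-1(✓)
size-2^2 implicants → --11  -0-1  -01-  0-1-  1--1  10--
Unchecked terms (primes): --11, -0-1, -01-, 0-1-, 01-0, 1--1, 10--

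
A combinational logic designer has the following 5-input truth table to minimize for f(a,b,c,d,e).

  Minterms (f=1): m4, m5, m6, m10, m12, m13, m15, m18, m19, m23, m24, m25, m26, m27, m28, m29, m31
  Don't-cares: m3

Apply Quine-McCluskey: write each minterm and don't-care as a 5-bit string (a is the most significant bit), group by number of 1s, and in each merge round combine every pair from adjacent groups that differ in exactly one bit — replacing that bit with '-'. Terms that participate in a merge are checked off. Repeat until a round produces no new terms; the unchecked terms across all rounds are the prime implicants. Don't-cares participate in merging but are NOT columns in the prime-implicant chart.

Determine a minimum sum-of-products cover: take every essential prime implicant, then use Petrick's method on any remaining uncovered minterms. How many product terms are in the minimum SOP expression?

7

size-2^0 implicants → 00011(✓)  00100(✓)  00101(✓)  00110(✓)  01010(✓)  01100(✓)  01101(✓)  01111(✓)  10010(✓)  10011(✓)  10111(✓)  11000(✓)  11001(✓)  11010(✓)  11011(✓)  11100(✓)  11101(✓)  11111(✓)
size-2^1 implicants → -0011  -1010  -1100(✓)  -1101(✓)  -1111(✓)  0-100(✓)  0-101(✓)  001-0  0010-(✓)  011-1(✓)  0110-(✓)  1-010(✓)  1-011(✓)  1-111(✓)  10-11(✓)  1001-(✓)  11-00(✓)  11-01(✓)  11-11(✓)  110-0(✓)  110-1(✓)  1100-(✓)  1101-(✓)  111-1(✓)  1110-(✓)
size-2^2 implicants → -11-1  -110-  0-10-  1--11  1-01-  11--1  11-0-  110--
Unchecked terms (primes): -0011, -1010, -11-1, -110-, 0-10-, 001-0, 1--11, 1-01-, 11--1, 11-0-, 110--
Minterm coverage:
  m4 ⊆ 0-10-,001-0
  m5 ⊆ 0-10- [E]
  m6 ⊆ 001-0 [E]
  m10 ⊆ -1010 [E]
  m12 ⊆ -110-,0-10-
  m13 ⊆ -11-1,-110-,0-10-
  m15 ⊆ -11-1 [E]
  m18 ⊆ 1-01- [E]
  m19 ⊆ -0011,1--11,1-01-
  m23 ⊆ 1--11 [E]
  m24 ⊆ 11-0-,110--
  m25 ⊆ 11--1,11-0-,110--
  m26 ⊆ -1010,1-01-,110--
  m27 ⊆ 1--11,1-01-,11--1,110--
  m28 ⊆ -110-,11-0-
  m29 ⊆ -11-1,-110-,11--1,11-0-
  m31 ⊆ -11-1,1--11,11--1
E = {-1010, -11-1, 0-10-, 001-0, 1--11, 1-01-}
Petrick residual → 11-0-
Cover = bc'de' + bce + a'cd' + a'b'ce' + ade + ac'd + abd'  |cover|=7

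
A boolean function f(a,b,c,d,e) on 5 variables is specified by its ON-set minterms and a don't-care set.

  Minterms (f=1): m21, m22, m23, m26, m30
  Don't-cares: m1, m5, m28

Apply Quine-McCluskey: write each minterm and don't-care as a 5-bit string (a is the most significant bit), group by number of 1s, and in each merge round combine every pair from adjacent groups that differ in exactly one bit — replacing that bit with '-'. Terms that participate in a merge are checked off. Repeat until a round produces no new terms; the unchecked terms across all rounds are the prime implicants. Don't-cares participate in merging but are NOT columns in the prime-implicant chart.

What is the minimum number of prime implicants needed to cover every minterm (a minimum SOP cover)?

Round 0: 00001✓ 00101✓ 10101✓ 10110✓ 10111✓ 11010✓ 11100✓ 11110✓
Round 1: -0101 00-01 1-110 101-1 1011- 11-10 111-0
PIs = {-0101, 00-01, 1-110, 101-1, 1011-, 11-10, 111-0}
Coverage chart:
  m21: -0101,101-1
  m22: 1-110,1011-
  m23: 101-1,1011-
  m26: 11-10 ←essential
  m30: 1-110,11-10,111-0
Essential: 11-10
Petrick residual → -0101, 1011-
Min cover (3 terms): b'cd'e + ab'cd + abde'

3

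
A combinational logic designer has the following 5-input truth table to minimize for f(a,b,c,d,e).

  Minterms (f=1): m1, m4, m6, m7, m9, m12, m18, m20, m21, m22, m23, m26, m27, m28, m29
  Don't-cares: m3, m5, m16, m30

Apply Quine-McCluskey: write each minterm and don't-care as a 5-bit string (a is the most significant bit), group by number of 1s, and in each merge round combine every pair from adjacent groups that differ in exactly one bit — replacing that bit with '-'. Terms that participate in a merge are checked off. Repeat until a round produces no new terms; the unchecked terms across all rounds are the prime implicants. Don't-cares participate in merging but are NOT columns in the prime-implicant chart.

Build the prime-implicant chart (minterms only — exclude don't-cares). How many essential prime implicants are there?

5

[col 0] 00001*, 00011*, 00100*, 00101*, 00110*, 00111*, 01001*, 01100*, 10000*, 10010*, 10100*, 10101*, 10110*, 10111*, 11010*, 11011*, 11100*, 11101*, 11110*
[col 1] -0100*, -0101*, -0110*, -0111*, -1100*, 0-001, 0-100*, 00-01*, 00-11*, 000-1*, 001-0*, 001-1*, 0010-*, 0011-*, 1-010*, 1-100*, 1-101*, 1-110*, 10-00*, 10-10*, 100-0*, 101-0*, 101-1*, 1010-*, 1011-*, 11-10*, 1101-, 111-0*, 1110-*
[col 2] --100, -01-0*, -01-1*, -010-*, -011-*, 00--1, 001--*, 1--10, 1-1-0, 1-10-, 10--0, 101--*
[col 3] -01--
Prime implicants: --100, -01--, 0-001, 00--1, 1--10, 1-1-0, 1-10-, 10--0, 1101-
PI chart (minterm → PIs covering it):
  1 | 0-001,00--1
  4 | --100,-01--
  6 | -01--  (sole → essential)
  7 | -01--,00--1
  9 | 0-001  (sole → essential)
  12 | --100  (sole → essential)
  18 | 1--10,10--0
  20 | --100,-01--,1-1-0,1-10-,10--0
  21 | -01--,1-10-
  22 | -01--,1--10,1-1-0,10--0
  23 | -01--  (sole → essential)
  26 | 1--10,1101-
  27 | 1101-  (sole → essential)
  28 | --100,1-1-0,1-10-
  29 | 1-10-  (sole → essential)
Essential prime implicants: --100, -01--, 0-001, 1-10-, 1101-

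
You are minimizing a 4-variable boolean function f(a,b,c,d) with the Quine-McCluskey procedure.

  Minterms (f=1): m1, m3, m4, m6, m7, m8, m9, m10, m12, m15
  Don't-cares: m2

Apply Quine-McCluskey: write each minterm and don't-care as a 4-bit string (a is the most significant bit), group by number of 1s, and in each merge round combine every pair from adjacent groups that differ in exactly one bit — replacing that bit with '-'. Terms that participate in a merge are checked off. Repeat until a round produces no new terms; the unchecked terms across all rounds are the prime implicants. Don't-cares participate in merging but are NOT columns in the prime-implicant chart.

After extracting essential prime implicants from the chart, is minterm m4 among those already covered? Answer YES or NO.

Round 0: 0001✓ 0010✓ 0011✓ 0100✓ 0110✓ 0111✓ 1000✓ 1001✓ 1010✓ 1100✓ 1111✓
Round 1: -001 -010 -100 -111 0-10✓ 0-11✓ 00-1 001-✓ 01-0 011-✓ 1-00 10-0 100-
Round 2: 0-1-
PIs = {-001, -010, -100, -111, 0-1-, 00-1, 01-0, 1-00, 10-0, 100-}
Coverage chart:
  m1: -001,00-1
  m3: 0-1-,00-1
  m4: -100,01-0
  m6: 0-1-,01-0
  m7: -111,0-1-
  m8: 1-00,10-0,100-
  m9: -001,100-
  m10: -010,10-0
  m12: -100,1-00
  m15: -111 ←essential
Essential: -111

NO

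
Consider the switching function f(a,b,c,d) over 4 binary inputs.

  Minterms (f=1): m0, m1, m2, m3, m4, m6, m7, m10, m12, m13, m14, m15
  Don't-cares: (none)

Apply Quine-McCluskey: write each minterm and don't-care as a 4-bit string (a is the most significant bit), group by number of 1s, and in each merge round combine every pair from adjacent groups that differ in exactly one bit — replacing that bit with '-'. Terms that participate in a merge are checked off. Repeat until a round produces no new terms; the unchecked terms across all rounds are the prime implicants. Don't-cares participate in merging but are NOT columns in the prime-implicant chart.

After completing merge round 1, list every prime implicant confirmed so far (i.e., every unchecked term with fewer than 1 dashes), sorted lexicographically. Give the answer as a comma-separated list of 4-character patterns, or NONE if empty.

NONE

Round 0: 0000✓ 0001✓ 0010✓ 0011✓ 0100✓ 0110✓ 0111✓ 1010✓ 1100✓ 1101✓ 1110✓ 1111✓
Round 1: -010✓ -100✓ -110✓ -111✓ 0-00✓ 0-10✓ 0-11✓ 00-0✓ 00-1✓ 000-✓ 001-✓ 01-0✓ 011-✓ 1-10✓ 11-0✓ 11-1✓ 110-✓ 111-✓
Round 2: --10 -1-0 -11- 0--0 0-1- 00-- 11--
PIs = {--10, -1-0, -11-, 0--0, 0-1-, 00--, 11--}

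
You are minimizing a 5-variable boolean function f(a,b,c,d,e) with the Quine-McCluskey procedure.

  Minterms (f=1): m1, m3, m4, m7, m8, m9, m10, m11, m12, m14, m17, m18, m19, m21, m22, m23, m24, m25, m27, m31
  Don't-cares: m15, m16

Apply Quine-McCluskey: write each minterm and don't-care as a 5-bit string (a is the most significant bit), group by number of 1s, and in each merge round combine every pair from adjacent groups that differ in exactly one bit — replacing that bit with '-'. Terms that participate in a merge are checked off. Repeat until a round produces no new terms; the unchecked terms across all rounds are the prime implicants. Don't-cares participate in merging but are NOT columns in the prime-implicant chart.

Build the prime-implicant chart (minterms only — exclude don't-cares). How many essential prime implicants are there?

5

Round 0: 00001✓ 00011✓ 00100✓ 00111✓ 01000✓ 01001✓ 01010✓ 01011✓ 01100✓ 01110✓ 01111✓ 10000✓ 10001✓ 10010✓ 10011✓ 10101✓ 10110✓ 10111✓ 11000✓ 11001✓ 11011✓ 11111✓
Round 1: -0001✓ -0011✓ -0111✓ -1000✓ -1001✓ -1011✓ -1111✓ 0-001✓ 0-011✓ 0-100 0-111✓ 00-11✓ 000-1✓ 01-00✓ 01-10✓ 01-11✓ 010-0✓ 010-1✓ 0100-✓ 0101-✓ 011-0✓ 0111-✓ 1-000✓ 1-001✓ 1-011✓ 1-111✓ 10-01✓ 10-10✓ 10-11✓ 100-0✓ 100-1✓ 1000-✓ 1001-✓ 101-1✓ 1011-✓ 11-11✓ 110-1✓ 1100-✓
Round 2: --001✓ --011✓ --111✓ -0-11✓ -00-1✓ -1-11✓ -10-1✓ -100- 0--11✓ 0-0-1✓ 01--0 01-1- 010-- 1--11✓ 1-0-1✓ 1-00- 10--1 10-1- 100--
Round 3: ---11 --0-1
PIs = {---11, --0-1, -100-, 0-100, 01--0, 01-1-, 010--, 1-00-, 10--1, 10-1-, 100--}
Coverage chart:
  m1: --0-1 ←essential
  m3: ---11,--0-1
  m4: 0-100 ←essential
  m7: ---11 ←essential
  m8: -100-,01--0,010--
  m9: --0-1,-100-,010--
  m10: 01--0,01-1-,010--
  m11: ---11,--0-1,01-1-,010--
  m12: 0-100,01--0
  m14: 01--0,01-1-
  m17: --0-1,1-00-,10--1,100--
  m18: 10-1-,100--
  m19: ---11,--0-1,10--1,10-1-,100--
  m21: 10--1 ←essential
  m22: 10-1- ←essential
  m23: ---11,10--1,10-1-
  m24: -100-,1-00-
  m25: --0-1,-100-,1-00-
  m27: ---11,--0-1
  m31: ---11 ←essential
Essential: ---11, --0-1, 0-100, 10--1, 10-1-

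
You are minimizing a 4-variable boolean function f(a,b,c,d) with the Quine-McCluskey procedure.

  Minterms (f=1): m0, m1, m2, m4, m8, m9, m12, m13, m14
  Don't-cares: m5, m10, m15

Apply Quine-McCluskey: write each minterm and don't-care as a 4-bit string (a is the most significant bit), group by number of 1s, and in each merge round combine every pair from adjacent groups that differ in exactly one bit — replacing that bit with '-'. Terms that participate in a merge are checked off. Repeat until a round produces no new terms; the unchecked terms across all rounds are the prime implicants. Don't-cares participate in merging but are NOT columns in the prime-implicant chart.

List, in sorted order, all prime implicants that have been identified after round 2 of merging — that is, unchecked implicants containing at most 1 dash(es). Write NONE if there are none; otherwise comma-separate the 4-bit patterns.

Round 0: 0000✓ 0001✓ 0010✓ 0100✓ 0101✓ 1000✓ 1001✓ 1010✓ 1100✓ 1101✓ 1110✓ 1111✓
Round 1: -000✓ -001✓ -010✓ -100✓ -101✓ 0-00✓ 0-01✓ 00-0✓ 000-✓ 010-✓ 1-00✓ 1-01✓ 1-10✓ 10-0✓ 100-✓ 11-0✓ 11-1✓ 110-✓ 111-✓
Round 2: --00✓ --01✓ -0-0 -00-✓ -10-✓ 0-0-✓ 1--0 1-0-✓ 11--
Round 3: --0-
PIs = {--0-, -0-0, 1--0, 11--}

NONE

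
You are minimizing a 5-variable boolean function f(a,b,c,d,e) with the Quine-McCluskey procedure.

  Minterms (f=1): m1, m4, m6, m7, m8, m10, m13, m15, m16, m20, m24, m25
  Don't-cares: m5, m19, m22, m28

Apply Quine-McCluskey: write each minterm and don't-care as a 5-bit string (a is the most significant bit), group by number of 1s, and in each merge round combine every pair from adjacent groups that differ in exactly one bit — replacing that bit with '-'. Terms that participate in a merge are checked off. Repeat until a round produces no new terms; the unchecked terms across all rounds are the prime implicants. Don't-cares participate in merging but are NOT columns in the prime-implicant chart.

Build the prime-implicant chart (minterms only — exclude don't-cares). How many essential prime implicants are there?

[col 0] 00001*, 00100*, 00101*, 00110*, 00111*, 01000*, 01010*, 01101*, 01111*, 10000*, 10011, 10100*, 10110*, 11000*, 11001*, 11100*
[col 1] -0100*, -0110*, -1000, 0-101*, 0-111*, 00-01, 001-0*, 001-1*, 0010-*, 0011-*, 010-0, 011-1*, 1-000*, 1-100*, 10-00*, 101-0*, 11-00*, 1100-
[col 2] -01-0, 0-1-1, 001--, 1--00
Prime implicants: -01-0, -1000, 0-1-1, 00-01, 001--, 010-0, 1--00, 10011, 1100-
PI chart (minterm → PIs covering it):
  1 | 00-01  (sole → essential)
  4 | -01-0,001--
  6 | -01-0,001--
  7 | 0-1-1,001--
  8 | -1000,010-0
  10 | 010-0  (sole → essential)
  13 | 0-1-1  (sole → essential)
  15 | 0-1-1  (sole → essential)
  16 | 1--00  (sole → essential)
  20 | -01-0,1--00
  24 | -1000,1--00,1100-
  25 | 1100-  (sole → essential)
Essential prime implicants: 0-1-1, 00-01, 010-0, 1--00, 1100-

5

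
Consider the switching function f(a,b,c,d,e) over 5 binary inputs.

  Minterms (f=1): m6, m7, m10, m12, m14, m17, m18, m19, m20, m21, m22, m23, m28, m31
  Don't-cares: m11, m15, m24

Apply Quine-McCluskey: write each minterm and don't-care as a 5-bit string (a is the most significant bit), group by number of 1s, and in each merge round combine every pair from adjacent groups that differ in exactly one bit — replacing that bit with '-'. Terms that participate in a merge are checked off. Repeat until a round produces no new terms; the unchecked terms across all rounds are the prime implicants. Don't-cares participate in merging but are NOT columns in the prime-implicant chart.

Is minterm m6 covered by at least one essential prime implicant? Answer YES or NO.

Round 0: 00110✓ 00111✓ 01010✓ 01011✓ 01100✓ 01110✓ 01111✓ 10001✓ 10010✓ 10011✓ 10100✓ 10101✓ 10110✓ 10111✓ 11000✓ 11100✓ 11111✓
Round 1: -0110✓ -0111✓ -1100 -1111✓ 0-110✓ 0-111✓ 0011-✓ 01-10✓ 01-11✓ 0101-✓ 011-0 0111-✓ 1-100 1-111✓ 10-01✓ 10-10✓ 10-11✓ 100-1✓ 1001-✓ 101-0✓ 101-1✓ 1010-✓ 1011-✓ 11-00
Round 2: --111 -011- 0-11- 01-1- 10--1 10-1- 101--
PIs = {--111, -011-, -1100, 0-11-, 01-1-, 011-0, 1-100, 10--1, 10-1-, 101--, 11-00}
Coverage chart:
  m6: -011-,0-11-
  m7: --111,-011-,0-11-
  m10: 01-1- ←essential
  m12: -1100,011-0
  m14: 0-11-,01-1-,011-0
  m17: 10--1 ←essential
  m18: 10-1- ←essential
  m19: 10--1,10-1-
  m20: 1-100,101--
  m21: 10--1,101--
  m22: -011-,10-1-,101--
  m23: --111,-011-,10--1,10-1-,101--
  m28: -1100,1-100,11-00
  m31: --111 ←essential
Essential: --111, 01-1-, 10--1, 10-1-

NO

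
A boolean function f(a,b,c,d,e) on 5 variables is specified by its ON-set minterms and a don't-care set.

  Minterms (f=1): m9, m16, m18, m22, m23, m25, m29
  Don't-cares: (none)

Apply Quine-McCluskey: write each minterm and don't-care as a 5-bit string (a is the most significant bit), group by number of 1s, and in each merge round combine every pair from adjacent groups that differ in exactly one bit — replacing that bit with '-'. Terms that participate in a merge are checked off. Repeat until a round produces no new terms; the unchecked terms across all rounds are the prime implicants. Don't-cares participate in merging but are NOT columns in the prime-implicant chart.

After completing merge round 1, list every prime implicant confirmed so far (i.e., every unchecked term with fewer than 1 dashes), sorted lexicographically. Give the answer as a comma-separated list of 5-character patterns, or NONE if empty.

Round 0: 01001✓ 10000✓ 10010✓ 10110✓ 10111✓ 11001✓ 11101✓
Round 1: -1001 10-10 100-0 1011- 11-01
PIs = {-1001, 10-10, 100-0, 1011-, 11-01}

NONE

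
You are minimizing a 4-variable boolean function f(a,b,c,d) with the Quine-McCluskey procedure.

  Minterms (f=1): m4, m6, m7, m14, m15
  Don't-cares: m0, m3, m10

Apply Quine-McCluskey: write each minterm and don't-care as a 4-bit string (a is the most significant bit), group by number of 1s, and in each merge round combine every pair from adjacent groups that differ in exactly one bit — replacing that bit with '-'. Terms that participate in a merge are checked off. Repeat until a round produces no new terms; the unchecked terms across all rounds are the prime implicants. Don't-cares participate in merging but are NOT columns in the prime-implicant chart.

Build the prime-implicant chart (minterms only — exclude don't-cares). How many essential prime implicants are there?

[col 0] 0000*, 0011*, 0100*, 0110*, 0111*, 1010*, 1110*, 1111*
[col 1] -110*, -111*, 0-00, 0-11, 01-0, 011-*, 1-10, 111-*
[col 2] -11-
Prime implicants: -11-, 0-00, 0-11, 01-0, 1-10
PI chart (minterm → PIs covering it):
  4 | 0-00,01-0
  6 | -11-,01-0
  7 | -11-,0-11
  14 | -11-,1-10
  15 | -11-  (sole → essential)
Essential prime implicants: -11-

1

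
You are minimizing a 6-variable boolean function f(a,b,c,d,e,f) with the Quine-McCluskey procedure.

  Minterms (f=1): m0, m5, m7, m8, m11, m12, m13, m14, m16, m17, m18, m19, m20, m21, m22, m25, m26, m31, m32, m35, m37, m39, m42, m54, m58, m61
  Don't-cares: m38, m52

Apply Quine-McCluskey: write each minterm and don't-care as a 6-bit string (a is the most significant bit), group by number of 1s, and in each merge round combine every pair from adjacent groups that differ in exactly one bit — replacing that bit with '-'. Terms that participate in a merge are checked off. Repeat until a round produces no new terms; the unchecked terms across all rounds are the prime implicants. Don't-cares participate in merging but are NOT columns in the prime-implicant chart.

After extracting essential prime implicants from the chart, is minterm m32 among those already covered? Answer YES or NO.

YES

Round 0: 000000✓ 000101✓ 000111✓ 001000✓ 001011 001100✓ 001101✓ 001110✓ 010000✓ 010001✓ 010010✓ 010011✓ 010100✓ 010101✓ 010110✓ 011001✓ 011010✓ 011111 100000✓ 100011✓ 100101✓ 100110✓ 100111✓ 101010✓ 110100✓ 110110✓ 111010✓ 111101
Round 1: -00000 -00101✓ -00111✓ -10100✓ -10110✓ -11010 0-0000 0-0101 00-000 00-101 0001-1✓ 001-00 0011-0 00110- 01-001 01-010 010-00✓ 010-01✓ 010-10✓ 0100-0✓ 0100-1✓ 01000-✓ 01001-✓ 0101-0✓ 01010-✓ 1-0110 1-1010 100-11 1001-1✓ 10011- 1101-0✓
Round 2: -001-1 -101-0 010--0 010-0- 0100--
PIs = {-00000, -001-1, -101-0, -11010, 0-0000, 0-0101, 00-000, 00-101, 001-00, 001011, 0011-0, 00110-, 01-001, 01-010, 010--0, 010-0-, 0100--, 011111, 1-0110, 1-1010, 100-11, 10011-, 111101}
Coverage chart:
  m0: -00000,0-0000,00-000
  m5: -001-1,0-0101,00-101
  m7: -001-1 ←essential
  m8: 00-000,001-00
  m11: 001011 ←essential
  m12: 001-00,0011-0,00110-
  m13: 00-101,00110-
  m14: 0011-0 ←essential
  m16: 0-0000,010--0,010-0-,0100--
  m17: 01-001,010-0-,0100--
  m18: 01-010,010--0,0100--
  m19: 0100-- ←essential
  m20: -101-0,010--0,010-0-
  m21: 0-0101,010-0-
  m22: -101-0,010--0
  m25: 01-001 ←essential
  m26: -11010,01-010
  m31: 011111 ←essential
  m32: -00000 ←essential
  m35: 100-11 ←essential
  m37: -001-1 ←essential
  m39: -001-1,100-11,10011-
  m42: 1-1010 ←essential
  m54: -101-0,1-0110
  m58: -11010,1-1010
  m61: 111101 ←essential
Essential: -00000, -001-1, 001011, 0011-0, 01-001, 0100--, 011111, 1-1010, 100-11, 111101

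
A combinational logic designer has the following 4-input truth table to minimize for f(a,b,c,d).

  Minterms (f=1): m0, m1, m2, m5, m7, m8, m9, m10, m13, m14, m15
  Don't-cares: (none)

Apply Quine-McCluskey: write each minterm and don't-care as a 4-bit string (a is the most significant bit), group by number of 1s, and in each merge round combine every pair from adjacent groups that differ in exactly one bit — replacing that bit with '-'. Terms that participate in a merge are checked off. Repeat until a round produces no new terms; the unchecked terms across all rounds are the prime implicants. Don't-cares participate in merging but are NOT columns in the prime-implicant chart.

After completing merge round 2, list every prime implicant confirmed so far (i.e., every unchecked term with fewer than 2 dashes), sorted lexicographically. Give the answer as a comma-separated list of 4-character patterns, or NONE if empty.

1-10, 111-

[col 0] 0000*, 0001*, 0010*, 0101*, 0111*, 1000*, 1001*, 1010*, 1101*, 1110*, 1111*
[col 1] -000*, -001*, -010*, -101*, -111*, 0-01*, 00-0*, 000-*, 01-1*, 1-01*, 1-10, 10-0*, 100-*, 11-1*, 111-
[col 2] --01, -0-0, -00-, -1-1
Prime implicants: --01, -0-0, -00-, -1-1, 1-10, 111-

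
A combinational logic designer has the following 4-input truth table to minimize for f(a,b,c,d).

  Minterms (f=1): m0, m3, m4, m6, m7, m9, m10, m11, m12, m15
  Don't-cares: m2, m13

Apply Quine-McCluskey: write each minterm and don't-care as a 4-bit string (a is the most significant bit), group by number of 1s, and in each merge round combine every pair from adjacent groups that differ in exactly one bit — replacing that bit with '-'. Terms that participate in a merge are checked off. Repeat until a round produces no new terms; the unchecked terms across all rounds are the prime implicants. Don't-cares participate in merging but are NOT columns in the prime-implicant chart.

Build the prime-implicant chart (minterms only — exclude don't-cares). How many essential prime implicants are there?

size-2^0 implicants → 0000(✓)  0010(✓)  0011(✓)  0100(✓)  0110(✓)  0111(✓)  1001(✓)  1010(✓)  1011(✓)  1100(✓)  1101(✓)  1111(✓)
size-2^1 implicants → -010(✓)  -011(✓)  -100  -111(✓)  0-00(✓)  0-10(✓)  0-11(✓)  00-0(✓)  001-(✓)  01-0(✓)  011-(✓)  1-01(✓)  1-11(✓)  10-1(✓)  101-(✓)  11-1(✓)  110-
size-2^2 implicants → --11  -01-  0--0  0-1-  1--1
Unchecked terms (primes): --11, -01-, -100, 0--0, 0-1-, 1--1, 110-
Minterm coverage:
  m0 ⊆ 0--0 [E]
  m3 ⊆ --11,-01-,0-1-
  m4 ⊆ -100,0--0
  m6 ⊆ 0--0,0-1-
  m7 ⊆ --11,0-1-
  m9 ⊆ 1--1 [E]
  m10 ⊆ -01- [E]
  m11 ⊆ --11,-01-,1--1
  m12 ⊆ -100,110-
  m15 ⊆ --11,1--1
E = {-01-, 0--0, 1--1}

3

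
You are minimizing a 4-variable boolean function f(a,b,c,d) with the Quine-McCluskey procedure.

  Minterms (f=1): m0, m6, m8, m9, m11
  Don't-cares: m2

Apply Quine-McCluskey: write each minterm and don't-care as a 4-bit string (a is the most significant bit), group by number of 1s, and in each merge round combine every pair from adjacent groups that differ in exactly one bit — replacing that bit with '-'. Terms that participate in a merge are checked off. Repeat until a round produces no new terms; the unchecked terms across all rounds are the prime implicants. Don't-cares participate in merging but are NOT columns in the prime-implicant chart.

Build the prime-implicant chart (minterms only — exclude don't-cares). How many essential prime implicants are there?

2

size-2^0 implicants → 0000(✓)  0010(✓)  0110(✓)  1000(✓)  1001(✓)  1011(✓)
size-2^1 implicants → -000  0-10  00-0  10-1  100-
Unchecked terms (primes): -000, 0-10, 00-0, 10-1, 100-
Minterm coverage:
  m0 ⊆ -000,00-0
  m6 ⊆ 0-10 [E]
  m8 ⊆ -000,100-
  m9 ⊆ 10-1,100-
  m11 ⊆ 10-1 [E]
E = {0-10, 10-1}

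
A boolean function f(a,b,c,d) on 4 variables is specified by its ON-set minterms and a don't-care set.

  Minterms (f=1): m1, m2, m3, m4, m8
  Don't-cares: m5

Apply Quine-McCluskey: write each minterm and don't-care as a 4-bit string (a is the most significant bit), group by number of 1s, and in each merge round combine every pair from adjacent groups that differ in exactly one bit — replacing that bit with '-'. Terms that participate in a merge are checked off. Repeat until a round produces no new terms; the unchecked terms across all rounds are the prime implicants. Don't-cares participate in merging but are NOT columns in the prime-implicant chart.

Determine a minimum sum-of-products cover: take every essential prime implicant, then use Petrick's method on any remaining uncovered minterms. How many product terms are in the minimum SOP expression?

Round 0: 0001✓ 0010✓ 0011✓ 0100✓ 0101✓ 1000
Round 1: 0-01 00-1 001- 010-
PIs = {0-01, 00-1, 001-, 010-, 1000}
Coverage chart:
  m1: 0-01,00-1
  m2: 001- ←essential
  m3: 00-1,001-
  m4: 010- ←essential
  m8: 1000 ←essential
Essential: 001-, 010-, 1000
Petrick residual → 0-01
Min cover (4 terms): a'c'd + a'b'c + a'bc' + ab'c'd'

4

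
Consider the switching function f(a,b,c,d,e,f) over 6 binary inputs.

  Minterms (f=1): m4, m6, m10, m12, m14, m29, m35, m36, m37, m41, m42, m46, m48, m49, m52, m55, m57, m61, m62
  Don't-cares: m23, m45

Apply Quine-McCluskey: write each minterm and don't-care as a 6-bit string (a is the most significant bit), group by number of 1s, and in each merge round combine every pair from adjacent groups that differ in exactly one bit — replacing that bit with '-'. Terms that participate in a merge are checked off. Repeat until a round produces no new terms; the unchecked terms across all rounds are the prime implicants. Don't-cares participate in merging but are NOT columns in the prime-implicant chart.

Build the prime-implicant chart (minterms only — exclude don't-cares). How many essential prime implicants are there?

Round 0: 000100✓ 000110✓ 001010✓ 001100✓ 001110✓ 010111✓ 011101✓ 100011 100100✓ 100101✓ 101001✓ 101010✓ 101101✓ 101110✓ 110000✓ 110001✓ 110100✓ 110111✓ 111001✓ 111101✓ 111110✓
Round 1: -00100 -01010✓ -01110✓ -10111 -11101 00-100✓ 00-110✓ 0001-0✓ 001-10✓ 0011-0✓ 1-0100 1-1001✓ 1-1101✓ 1-1110 10-101 10010- 101-01✓ 101-10✓ 11-001 110-00 11000- 111-01✓
Round 2: -01-10 00-1-0 1-1-01
PIs = {-00100, -01-10, -10111, -11101, 00-1-0, 1-0100, 1-1-01, 1-1110, 10-101, 100011, 10010-, 11-001, 110-00, 11000-}
Coverage chart:
  m4: -00100,00-1-0
  m6: 00-1-0 ←essential
  m10: -01-10 ←essential
  m12: 00-1-0 ←essential
  m14: -01-10,00-1-0
  m29: -11101 ←essential
  m35: 100011 ←essential
  m36: -00100,1-0100,10010-
  m37: 10-101,10010-
  m41: 1-1-01 ←essential
  m42: -01-10 ←essential
  m46: -01-10,1-1110
  m48: 110-00,11000-
  m49: 11-001,11000-
  m52: 1-0100,110-00
  m55: -10111 ←essential
  m57: 1-1-01,11-001
  m61: -11101,1-1-01
  m62: 1-1110 ←essential
Essential: -01-10, -10111, -11101, 00-1-0, 1-1-01, 1-1110, 100011

7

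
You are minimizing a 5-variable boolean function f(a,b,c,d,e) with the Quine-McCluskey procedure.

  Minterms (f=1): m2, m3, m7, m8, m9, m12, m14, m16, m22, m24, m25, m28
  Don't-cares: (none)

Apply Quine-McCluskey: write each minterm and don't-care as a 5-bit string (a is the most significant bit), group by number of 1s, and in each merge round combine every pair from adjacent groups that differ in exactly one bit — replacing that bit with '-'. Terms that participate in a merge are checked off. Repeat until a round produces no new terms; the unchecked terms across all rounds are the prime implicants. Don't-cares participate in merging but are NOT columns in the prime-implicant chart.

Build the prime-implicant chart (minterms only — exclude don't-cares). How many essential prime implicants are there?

Round 0: 00010✓ 00011✓ 00111✓ 01000✓ 01001✓ 01100✓ 01110✓ 10000✓ 10110 11000✓ 11001✓ 11100✓
Round 1: -1000✓ -1001✓ -1100✓ 00-11 0001- 01-00✓ 0100-✓ 011-0 1-000 11-00✓ 1100-✓
Round 2: -1-00 -100-
PIs = {-1-00, -100-, 00-11, 0001-, 011-0, 1-000, 10110}
Coverage chart:
  m2: 0001- ←essential
  m3: 00-11,0001-
  m7: 00-11 ←essential
  m8: -1-00,-100-
  m9: -100- ←essential
  m12: -1-00,011-0
  m14: 011-0 ←essential
  m16: 1-000 ←essential
  m22: 10110 ←essential
  m24: -1-00,-100-,1-000
  m25: -100- ←essential
  m28: -1-00 ←essential
Essential: -1-00, -100-, 00-11, 0001-, 011-0, 1-000, 10110

7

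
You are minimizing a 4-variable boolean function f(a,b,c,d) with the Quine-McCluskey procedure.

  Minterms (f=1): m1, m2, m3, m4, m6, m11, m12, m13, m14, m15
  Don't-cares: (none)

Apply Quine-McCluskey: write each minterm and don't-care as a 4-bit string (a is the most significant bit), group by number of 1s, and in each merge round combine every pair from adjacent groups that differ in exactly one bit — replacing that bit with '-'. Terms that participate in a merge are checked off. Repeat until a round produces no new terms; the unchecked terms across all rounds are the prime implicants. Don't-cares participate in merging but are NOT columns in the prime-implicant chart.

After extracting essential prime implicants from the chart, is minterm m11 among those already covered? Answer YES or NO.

[col 0] 0001*, 0010*, 0011*, 0100*, 0110*, 1011*, 1100*, 1101*, 1110*, 1111*
[col 1] -011, -100*, -110*, 0-10, 00-1, 001-, 01-0*, 1-11, 11-0*, 11-1*, 110-*, 111-*
[col 2] -1-0, 11--
Prime implicants: -011, -1-0, 0-10, 00-1, 001-, 1-11, 11--
PI chart (minterm → PIs covering it):
  1 | 00-1  (sole → essential)
  2 | 0-10,001-
  3 | -011,00-1,001-
  4 | -1-0  (sole → essential)
  6 | -1-0,0-10
  11 | -011,1-11
  12 | -1-0,11--
  13 | 11--  (sole → essential)
  14 | -1-0,11--
  15 | 1-11,11--
Essential prime implicants: -1-0, 00-1, 11--

NO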